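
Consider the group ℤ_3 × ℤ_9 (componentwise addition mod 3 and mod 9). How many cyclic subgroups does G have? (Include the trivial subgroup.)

8

Group the elements of G by the cyclic subgroup they generate; each cyclic subgroup of order d accounts for φ(d) elements.
Cyclic subgroups by order — order 1: 1; order 3: 4; order 9: 3.
Total: 8.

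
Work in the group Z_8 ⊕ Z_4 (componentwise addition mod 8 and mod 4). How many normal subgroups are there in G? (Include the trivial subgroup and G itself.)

22

G is abelian, so every subgroup is normal.
G has 22 subgroups in total, hence 22 normal subgroups.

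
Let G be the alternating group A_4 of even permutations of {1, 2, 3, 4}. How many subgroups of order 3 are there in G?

4

|G| = 12 and 3 | 12, so subgroups of order 3 are possible by Lagrange.
The subgroups of order 3 are: {e, (1 2 3), (1 3 2)}; {e, (1 2 4), (1 4 2)}; {e, (1 3 4), (1 4 3)}; {e, (2 3 4), (2 4 3)}.
So G has 4 subgroups of order 3.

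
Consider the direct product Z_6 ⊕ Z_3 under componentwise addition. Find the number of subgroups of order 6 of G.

|G| = 18 and 6 | 18, so subgroups of order 6 are possible by Lagrange.
The subgroups of order 6 are: {(0,0), (0,1), (0,2), (3,0), (3,1), (3,2)}; {(0,0), (1,0), (2,0), (3,0), (4,0), (5,0)}; {(0,0), (1,1), (2,2), (3,0), (4,1), (5,2)}; {(0,0), (1,2), (2,1), (3,0), (4,2), (5,1)}.
So G has 4 subgroups of order 6.

4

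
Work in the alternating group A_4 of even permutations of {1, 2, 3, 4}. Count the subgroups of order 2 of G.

3

|G| = 12 and 2 | 12, so subgroups of order 2 are possible by Lagrange.
The subgroups of order 2 are: {e, (1 2)(3 4)}; {e, (1 3)(2 4)}; {e, (1 4)(2 3)}.
So G has 3 subgroups of order 2.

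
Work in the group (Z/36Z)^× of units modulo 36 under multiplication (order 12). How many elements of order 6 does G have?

6

The elements of order 6 are: 5, 7, 11, 23, 29, 31.
That's 6.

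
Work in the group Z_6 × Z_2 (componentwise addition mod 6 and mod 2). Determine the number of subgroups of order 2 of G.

|G| = 12 and 2 | 12, so subgroups of order 2 are possible by Lagrange.
The subgroups of order 2 are: {(0,0), (0,1)}; {(0,0), (3,0)}; {(0,0), (3,1)}.
So G has 3 subgroups of order 2.

3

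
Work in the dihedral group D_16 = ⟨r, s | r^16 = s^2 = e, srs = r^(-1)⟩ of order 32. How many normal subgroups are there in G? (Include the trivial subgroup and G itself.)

8

G has 36 subgroups. Checking conjugation-invariance by order — order 1: 1/1 normal; order 2: 1/17 normal; order 4: 1/9 normal; order 8: 1/5 normal; order 16: 3/3 normal; order 32: 1/1 normal.
Total normal subgroups: 8.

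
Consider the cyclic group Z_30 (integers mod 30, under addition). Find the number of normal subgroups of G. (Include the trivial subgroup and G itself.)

G is abelian, so every subgroup is normal.
G has 8 subgroups in total, hence 8 normal subgroups.

8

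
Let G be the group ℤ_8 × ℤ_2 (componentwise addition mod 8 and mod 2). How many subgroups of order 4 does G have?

3

|G| = 16 and 4 | 16, so subgroups of order 4 are possible by Lagrange.
The subgroups of order 4 are: {(0,0), (0,1), (4,0), (4,1)}; {(0,0), (2,0), (4,0), (6,0)}; {(0,0), (2,1), (4,0), (6,1)}.
So G has 3 subgroups of order 4.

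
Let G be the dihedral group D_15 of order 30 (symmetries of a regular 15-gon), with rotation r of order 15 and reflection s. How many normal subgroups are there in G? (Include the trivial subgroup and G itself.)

5

G has 28 subgroups. Checking conjugation-invariance by order — order 1: 1/1 normal; order 2: 0/15 normal; order 3: 1/1 normal; order 5: 1/1 normal; order 6: 0/5 normal; order 10: 0/3 normal; order 15: 1/1 normal; order 30: 1/1 normal.
Total normal subgroups: 5.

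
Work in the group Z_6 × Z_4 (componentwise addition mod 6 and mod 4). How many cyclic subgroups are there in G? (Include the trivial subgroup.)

12

Group the elements of G by the cyclic subgroup they generate; each cyclic subgroup of order d accounts for φ(d) elements.
Cyclic subgroups by order — order 1: 1; order 2: 3; order 3: 1; order 4: 2; order 6: 3; order 12: 2.
Total: 12.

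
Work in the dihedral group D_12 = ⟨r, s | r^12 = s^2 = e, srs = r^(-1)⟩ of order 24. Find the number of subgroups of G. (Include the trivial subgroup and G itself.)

34

|G| = 24, so by Lagrange every subgroup order divides 24. Divisors: 1, 2, 3, 4, 6, 8, 12, 24.
Subgroups by order — order 1: 1; order 2: 13; order 3: 1; order 4: 7; order 6: 5; order 8: 3; order 12: 3; order 24: 1.
Total: 1 + 13 + 1 + 7 + 5 + 3 + 3 + 1 = 34.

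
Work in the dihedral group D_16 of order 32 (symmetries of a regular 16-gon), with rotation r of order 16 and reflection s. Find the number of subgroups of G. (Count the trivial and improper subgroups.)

36

|G| = 32, so by Lagrange every subgroup order divides 32. Divisors: 1, 2, 4, 8, 16, 32.
Subgroups by order — order 1: 1; order 2: 17; order 4: 9; order 8: 5; order 16: 3; order 32: 1.
Total: 1 + 17 + 9 + 5 + 3 + 1 = 36.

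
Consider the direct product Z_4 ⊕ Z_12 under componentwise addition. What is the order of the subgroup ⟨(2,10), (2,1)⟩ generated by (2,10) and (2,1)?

|⟨(2,10)⟩| = 6 and |⟨(2,1)⟩| = 12, so |H| is a multiple of lcm(6, 12) = 12 and divides |G| = 48.
Closing under the operation: H = {(0,0), (0,1), (0,2), (0,3), (0,4), (0,5), (0,6), (0,7), (0,8), (0,9), (0,10), (0,11), (2,0), (2,1), (2,2), (2,3), (2,4), (2,5), (2,6), (2,7), (2,8), (2,9), (2,10), (2,11)}, so |H| = 24.

24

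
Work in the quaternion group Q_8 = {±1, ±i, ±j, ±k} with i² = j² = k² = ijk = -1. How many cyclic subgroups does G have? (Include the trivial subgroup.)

Each element a generates a cyclic subgroup ⟨a⟩; distinct elements may generate the same one (a cyclic group of order d has φ(d) generators).
Cyclic subgroups by order — order 1: 1; order 2: 1; order 4: 3.
Total: 5.

5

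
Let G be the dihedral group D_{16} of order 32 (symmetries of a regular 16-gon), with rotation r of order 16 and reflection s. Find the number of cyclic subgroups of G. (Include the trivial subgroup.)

21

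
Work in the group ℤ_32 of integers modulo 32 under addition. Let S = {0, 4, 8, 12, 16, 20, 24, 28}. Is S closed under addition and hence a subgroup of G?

|S| = 8 divides |G| = 32, consistent with Lagrange.
S contains the identity, every element's inverse is in S, and S is closed under +: it is a subgroup.
In fact S = ⟨4⟩.

Yes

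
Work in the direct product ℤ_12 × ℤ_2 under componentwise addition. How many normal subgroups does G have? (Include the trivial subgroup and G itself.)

16

G is abelian, so every subgroup is normal.
G has 16 subgroups in total, hence 16 normal subgroups.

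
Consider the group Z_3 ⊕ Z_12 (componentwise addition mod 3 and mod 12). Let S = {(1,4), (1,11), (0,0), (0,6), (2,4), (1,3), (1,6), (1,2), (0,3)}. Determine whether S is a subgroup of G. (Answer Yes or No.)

No

(2,4) ∈ S but its inverse (1,8) ∉ S, so S is not a subgroup.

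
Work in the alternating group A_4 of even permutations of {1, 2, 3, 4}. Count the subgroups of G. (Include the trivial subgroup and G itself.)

|G| = 12, so by Lagrange every subgroup order divides 12. Divisors: 1, 2, 3, 4, 6, 12.
Subgroups by order — order 1: 1; order 2: 3; order 3: 4; order 4: 1; order 6: 0; order 12: 1.
Total: 1 + 3 + 4 + 1 + 0 + 1 = 10.

10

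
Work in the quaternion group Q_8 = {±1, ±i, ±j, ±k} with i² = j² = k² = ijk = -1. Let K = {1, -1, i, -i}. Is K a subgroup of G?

Yes

|K| = 4 divides |G| = 8, consistent with Lagrange.
K contains the identity, every element's inverse is in K, and K is closed under ·: it is a subgroup.
In fact K = ⟨-i⟩.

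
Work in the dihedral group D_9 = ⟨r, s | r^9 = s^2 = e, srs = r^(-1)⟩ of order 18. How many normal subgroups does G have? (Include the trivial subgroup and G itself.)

G has 16 subgroups. Checking conjugation-invariance by order — order 1: 1/1 normal; order 2: 0/9 normal; order 3: 1/1 normal; order 6: 0/3 normal; order 9: 1/1 normal; order 18: 1/1 normal.
Total normal subgroups: 4.

4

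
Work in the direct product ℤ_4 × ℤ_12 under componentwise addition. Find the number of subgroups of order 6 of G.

3

|G| = 48 and 6 | 48, so subgroups of order 6 are possible by Lagrange.
The subgroups of order 6 are: {(0,0), (0,2), (0,4), (0,6), (0,8), (0,10)}; {(0,0), (0,4), (0,8), (2,0), (2,4), (2,8)}; {(0,0), (0,4), (0,8), (2,2), (2,6), (2,10)}.
So G has 3 subgroups of order 6.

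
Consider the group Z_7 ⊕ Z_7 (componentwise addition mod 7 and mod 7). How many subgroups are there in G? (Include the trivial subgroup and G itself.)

|G| = 49, so by Lagrange every subgroup order divides 49. Divisors: 1, 7, 49.
Subgroups by order — order 1: 1; order 7: 8; order 49: 1.
Total: 1 + 8 + 1 = 10.

10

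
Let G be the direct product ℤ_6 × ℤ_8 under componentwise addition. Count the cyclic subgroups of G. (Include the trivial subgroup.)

16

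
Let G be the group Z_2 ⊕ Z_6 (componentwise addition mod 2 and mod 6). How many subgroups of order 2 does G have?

|G| = 12 and 2 | 12, so subgroups of order 2 are possible by Lagrange.
The subgroups of order 2 are: {(0,0), (0,3)}; {(0,0), (1,0)}; {(0,0), (1,3)}.
So G has 3 subgroups of order 2.

3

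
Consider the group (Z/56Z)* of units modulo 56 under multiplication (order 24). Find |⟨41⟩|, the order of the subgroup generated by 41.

Compute successive powers of 41 mod 56: 41, 1; 41^2 ≡ 1 (mod 56).
So |⟨41⟩| = 2.

2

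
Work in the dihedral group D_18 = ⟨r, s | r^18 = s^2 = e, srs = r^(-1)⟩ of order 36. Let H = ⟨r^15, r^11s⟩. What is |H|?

12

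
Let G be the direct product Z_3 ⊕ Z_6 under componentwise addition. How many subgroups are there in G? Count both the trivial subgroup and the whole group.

|G| = 18, so by Lagrange every subgroup order divides 18. Divisors: 1, 2, 3, 6, 9, 18.
Subgroups by order — order 1: 1; order 2: 1; order 3: 4; order 6: 4; order 9: 1; order 18: 1.
Total: 1 + 1 + 4 + 4 + 1 + 1 = 12.

12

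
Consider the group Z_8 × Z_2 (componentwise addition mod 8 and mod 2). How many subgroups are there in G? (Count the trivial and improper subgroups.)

|G| = 16, so by Lagrange every subgroup order divides 16. Divisors: 1, 2, 4, 8, 16.
Subgroups by order — order 1: 1; order 2: 3; order 4: 3; order 8: 3; order 16: 1.
Total: 1 + 3 + 3 + 3 + 1 = 11.

11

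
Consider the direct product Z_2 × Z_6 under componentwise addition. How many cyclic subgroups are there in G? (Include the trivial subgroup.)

8

A cyclic subgroup of order d is generated by each of its φ(d) elements of order d, so the cyclic subgroups of order d number (#elements of order d)/φ(d).
Cyclic subgroups by order — order 1: 1; order 2: 3; order 3: 1; order 6: 3.
Total: 8.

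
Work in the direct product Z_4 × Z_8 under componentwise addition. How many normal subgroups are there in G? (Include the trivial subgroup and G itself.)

G is abelian, so every subgroup is normal.
G has 22 subgroups in total, hence 22 normal subgroups.

22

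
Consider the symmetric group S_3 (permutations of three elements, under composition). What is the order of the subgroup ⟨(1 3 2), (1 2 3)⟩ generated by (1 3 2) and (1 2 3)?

|⟨(1 3 2)⟩| = 3 and |⟨(1 2 3)⟩| = 3, so |H| is a multiple of lcm(3, 3) = 3 and divides |G| = 6.
Closing under the operation: H = {e, (1 2 3), (1 3 2)}, so |H| = 3.

3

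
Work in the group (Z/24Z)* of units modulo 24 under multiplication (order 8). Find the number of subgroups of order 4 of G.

|G| = 8 and 4 | 8, so subgroups of order 4 are possible by Lagrange.
The subgroups of order 4 are: {1, 11, 13, 23}; {1, 11, 17, 19}; {1, 5, 7, 11}; {1, 5, 13, 17}; … (7 in all).
So G has 7 subgroups of order 4.

7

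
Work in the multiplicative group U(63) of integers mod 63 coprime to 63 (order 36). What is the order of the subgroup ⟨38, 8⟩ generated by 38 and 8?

12

|⟨38⟩| = 6 and |⟨8⟩| = 2, so |H| is a multiple of lcm(6, 2) = 6 and divides |G| = 36.
Closing under the operation: H = {1, 5, 8, 11, 23, 25, 38, 40, 52, 55, 58, 62}, so |H| = 12.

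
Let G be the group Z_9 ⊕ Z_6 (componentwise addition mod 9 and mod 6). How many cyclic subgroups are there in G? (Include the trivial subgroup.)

Each element a generates a cyclic subgroup ⟨a⟩; distinct elements may generate the same one (a cyclic group of order d has φ(d) generators).
Cyclic subgroups by order — order 1: 1; order 2: 1; order 3: 4; order 6: 4; order 9: 3; order 18: 3.
Total: 16.

16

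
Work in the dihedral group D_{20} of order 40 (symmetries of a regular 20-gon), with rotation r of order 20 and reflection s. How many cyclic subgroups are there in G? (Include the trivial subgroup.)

A cyclic subgroup of order d is generated by each of its φ(d) elements of order d, so the cyclic subgroups of order d number (#elements of order d)/φ(d).
Cyclic subgroups by order — order 1: 1; order 2: 21; order 4: 1; order 5: 1; order 10: 1; order 20: 1.
Total: 26.

26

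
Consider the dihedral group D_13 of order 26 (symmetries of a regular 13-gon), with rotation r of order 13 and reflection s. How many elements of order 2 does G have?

13

Enumerating element orders in G gives 13 elements of order 2.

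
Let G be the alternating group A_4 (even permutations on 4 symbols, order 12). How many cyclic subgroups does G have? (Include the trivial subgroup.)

8

Group the elements of G by the cyclic subgroup they generate; each cyclic subgroup of order d accounts for φ(d) elements.
Cyclic subgroups by order — order 1: 1; order 2: 3; order 3: 4.
Total: 8.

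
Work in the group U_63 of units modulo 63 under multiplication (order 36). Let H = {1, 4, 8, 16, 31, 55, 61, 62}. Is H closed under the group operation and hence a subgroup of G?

No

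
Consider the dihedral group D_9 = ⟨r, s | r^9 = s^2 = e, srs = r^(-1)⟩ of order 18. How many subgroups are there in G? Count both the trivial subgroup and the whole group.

|G| = 18, so by Lagrange every subgroup order divides 18. Divisors: 1, 2, 3, 6, 9, 18.
Subgroups by order — order 1: 1; order 2: 9; order 3: 1; order 6: 3; order 9: 1; order 18: 1.
Total: 1 + 9 + 1 + 3 + 1 + 1 = 16.

16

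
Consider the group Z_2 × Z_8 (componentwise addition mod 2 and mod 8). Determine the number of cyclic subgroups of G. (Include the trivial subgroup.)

8

Each element a generates a cyclic subgroup ⟨a⟩; distinct elements may generate the same one (a cyclic group of order d has φ(d) generators).
Cyclic subgroups by order — order 1: 1; order 2: 3; order 4: 2; order 8: 2.
Total: 8.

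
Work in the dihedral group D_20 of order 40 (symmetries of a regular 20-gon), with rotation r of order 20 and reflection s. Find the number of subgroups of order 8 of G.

5

|G| = 40 and 8 | 40, so subgroups of order 8 are possible by Lagrange.
The subgroups of order 8 are: {e, r^5, r^10, r^15, s, r^5s, r^10s, r^15s}; {e, r^5, r^10, r^15, rs, r^6s, r^11s, r^16s}; {e, r^5, r^10, r^15, r^2s, r^7s, r^12s, r^17s}; {e, r^5, r^10, r^15, r^3s, r^8s, r^13s, r^18s}; … (5 in all).
So G has 5 subgroups of order 8.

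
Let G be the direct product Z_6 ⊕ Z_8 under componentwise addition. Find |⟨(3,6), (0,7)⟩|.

|⟨(3,6)⟩| = 4 and |⟨(0,7)⟩| = 8, so |H| is a multiple of lcm(4, 8) = 8 and divides |G| = 48.
Closing under the operation: H = {(0,0), (0,1), (0,2), (0,3), (0,4), (0,5), (0,6), (0,7), (3,0), (3,1), (3,2), (3,3), (3,4), (3,5), (3,6), (3,7)}, so |H| = 16.

16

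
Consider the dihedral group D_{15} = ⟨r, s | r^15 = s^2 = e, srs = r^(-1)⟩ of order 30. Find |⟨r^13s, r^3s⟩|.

|⟨r^13s⟩| = 2 and |⟨r^3s⟩| = 2, so |H| is a multiple of lcm(2, 2) = 2 and divides |G| = 30.
Closing under the operation: H = {e, r^5, r^10, r^3s, r^8s, r^13s}, so |H| = 6.

6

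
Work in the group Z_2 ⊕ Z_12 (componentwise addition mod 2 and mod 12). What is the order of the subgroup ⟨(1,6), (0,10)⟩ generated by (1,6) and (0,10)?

|⟨(1,6)⟩| = 2 and |⟨(0,10)⟩| = 6, so |H| is a multiple of lcm(2, 6) = 6 and divides |G| = 24.
Closing under the operation: H = {(0,0), (0,2), (0,4), (0,6), (0,8), (0,10), (1,0), (1,2), (1,4), (1,6), (1,8), (1,10)}, so |H| = 12.

12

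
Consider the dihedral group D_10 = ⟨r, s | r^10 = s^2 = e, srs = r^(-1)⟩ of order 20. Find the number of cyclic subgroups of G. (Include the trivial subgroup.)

14

Each element a generates a cyclic subgroup ⟨a⟩; distinct elements may generate the same one (a cyclic group of order d has φ(d) generators).
Cyclic subgroups by order — order 1: 1; order 2: 11; order 5: 1; order 10: 1.
Total: 14.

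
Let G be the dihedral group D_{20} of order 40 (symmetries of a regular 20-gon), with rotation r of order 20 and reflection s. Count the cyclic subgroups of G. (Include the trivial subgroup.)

26

A cyclic subgroup of order d is generated by each of its φ(d) elements of order d, so the cyclic subgroups of order d number (#elements of order d)/φ(d).
Cyclic subgroups by order — order 1: 1; order 2: 21; order 4: 1; order 5: 1; order 10: 1; order 20: 1.
Total: 26.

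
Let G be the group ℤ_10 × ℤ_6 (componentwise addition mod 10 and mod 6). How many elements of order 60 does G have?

0

An element (a,b) has order lcm(ord(a), ord(b)); count pairs with lcm equal to 60.
Enumerating gives 0 such elements.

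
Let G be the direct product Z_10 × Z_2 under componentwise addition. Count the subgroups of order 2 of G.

3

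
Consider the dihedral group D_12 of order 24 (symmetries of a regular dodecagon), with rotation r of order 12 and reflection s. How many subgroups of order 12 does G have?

3

|G| = 24 and 12 | 24, so subgroups of order 12 are possible by Lagrange.
The subgroups of order 12 are: {e, r, r^2, r^3, r^4, r^5, r^6, r^7, r^8, r^9, r^10, r^11}; {e, r^2, r^4, r^6, r^8, r^10, s, r^2s, r^4s, r^6s, r^8s, r^10s}; {e, r^2, r^4, r^6, r^8, r^10, rs, r^3s, r^5s, r^7s, r^9s, r^11s}.
So G has 3 subgroups of order 12.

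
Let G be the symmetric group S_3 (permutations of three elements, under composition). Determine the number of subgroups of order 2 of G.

3

|G| = 6 and 2 | 6, so subgroups of order 2 are possible by Lagrange.
The subgroups of order 2 are: {e, (1 2)}; {e, (1 3)}; {e, (2 3)}.
So G has 3 subgroups of order 2.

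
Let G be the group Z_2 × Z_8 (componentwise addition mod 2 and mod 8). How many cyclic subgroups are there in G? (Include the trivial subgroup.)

8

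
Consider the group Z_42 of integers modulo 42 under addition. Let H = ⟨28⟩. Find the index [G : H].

|⟨28⟩| = 3 and |G| = 42.
By Lagrange, [G : H] = |G|/|H| = 42/3 = 14.

14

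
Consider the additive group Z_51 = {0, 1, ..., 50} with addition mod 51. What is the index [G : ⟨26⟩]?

1

|⟨26⟩| = 51 and |G| = 51.
By Lagrange, [G : H] = |G|/|H| = 51/51 = 1.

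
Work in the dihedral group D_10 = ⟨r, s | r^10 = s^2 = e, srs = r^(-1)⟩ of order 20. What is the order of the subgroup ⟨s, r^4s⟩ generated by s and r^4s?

10

|⟨s⟩| = 2 and |⟨r^4s⟩| = 2, so |H| is a multiple of lcm(2, 2) = 2 and divides |G| = 20.
Closing under the operation: H = {e, r^2, r^4, r^6, r^8, s, r^2s, r^4s, r^6s, r^8s}, so |H| = 10.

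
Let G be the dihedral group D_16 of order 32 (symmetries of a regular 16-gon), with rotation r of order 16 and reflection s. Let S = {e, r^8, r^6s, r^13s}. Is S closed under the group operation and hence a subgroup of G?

No

Closure fails: r^13s · r^6s = r^7 ∉ S. So S is not a subgroup.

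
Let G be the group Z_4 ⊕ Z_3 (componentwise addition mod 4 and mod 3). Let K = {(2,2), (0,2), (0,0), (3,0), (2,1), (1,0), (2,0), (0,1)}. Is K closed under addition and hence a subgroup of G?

No

|K| = 8 does not divide |G| = 12, so by Lagrange K is not a subgroup.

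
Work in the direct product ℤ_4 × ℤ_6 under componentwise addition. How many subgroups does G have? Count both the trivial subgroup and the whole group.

|G| = 24, so by Lagrange every subgroup order divides 24. Divisors: 1, 2, 3, 4, 6, 8, 12, 24.
Subgroups by order — order 1: 1; order 2: 3; order 3: 1; order 4: 3; order 6: 3; order 8: 1; order 12: 3; order 24: 1.
Total: 1 + 3 + 1 + 3 + 3 + 1 + 3 + 1 = 16.

16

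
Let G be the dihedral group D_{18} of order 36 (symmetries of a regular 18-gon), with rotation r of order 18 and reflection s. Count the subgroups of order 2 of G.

19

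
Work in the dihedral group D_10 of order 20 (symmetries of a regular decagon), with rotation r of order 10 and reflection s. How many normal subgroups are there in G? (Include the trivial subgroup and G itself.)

7

G has 22 subgroups. Checking conjugation-invariance by order — order 1: 1/1 normal; order 2: 1/11 normal; order 4: 0/5 normal; order 5: 1/1 normal; order 10: 3/3 normal; order 20: 1/1 normal.
Total normal subgroups: 7.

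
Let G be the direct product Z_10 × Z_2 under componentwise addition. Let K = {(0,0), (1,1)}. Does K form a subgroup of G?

No

(1,1) ∈ K but its inverse (9,1) ∉ K, so K is not a subgroup.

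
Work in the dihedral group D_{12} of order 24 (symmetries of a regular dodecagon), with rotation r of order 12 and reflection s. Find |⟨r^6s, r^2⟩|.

|⟨r^6s⟩| = 2 and |⟨r^2⟩| = 6, so |H| is a multiple of lcm(2, 6) = 6 and divides |G| = 24.
Closing under the operation: H = {e, r^2, r^4, r^6, r^8, r^10, s, r^2s, r^4s, r^6s, r^8s, r^10s}, so |H| = 12.

12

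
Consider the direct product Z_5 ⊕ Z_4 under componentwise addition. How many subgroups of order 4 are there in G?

1

|G| = 20 and 4 | 20, so subgroups of order 4 are possible by Lagrange.
The subgroups of order 4 are: {(0,0), (0,1), (0,2), (0,3)}.
So G has 1 subgroup of order 4.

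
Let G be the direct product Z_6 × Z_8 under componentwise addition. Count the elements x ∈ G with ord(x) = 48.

0

An element (a,b) has order lcm(ord(a), ord(b)); count pairs with lcm equal to 48.
Enumerating gives 0 such elements.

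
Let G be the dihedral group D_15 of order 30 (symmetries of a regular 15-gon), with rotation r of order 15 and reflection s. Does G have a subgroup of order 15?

Yes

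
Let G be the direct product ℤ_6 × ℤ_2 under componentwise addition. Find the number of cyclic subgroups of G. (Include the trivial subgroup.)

8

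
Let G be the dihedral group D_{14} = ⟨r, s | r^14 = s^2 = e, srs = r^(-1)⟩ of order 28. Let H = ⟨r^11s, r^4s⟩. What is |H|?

4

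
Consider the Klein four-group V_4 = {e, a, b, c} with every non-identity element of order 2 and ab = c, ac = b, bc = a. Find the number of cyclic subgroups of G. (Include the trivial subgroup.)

A cyclic subgroup of order d is generated by each of its φ(d) elements of order d, so the cyclic subgroups of order d number (#elements of order d)/φ(d).
Cyclic subgroups by order — order 1: 1; order 2: 3.
Total: 4.

4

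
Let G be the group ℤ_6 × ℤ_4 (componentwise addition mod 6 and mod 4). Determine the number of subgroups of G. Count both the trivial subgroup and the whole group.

16

|G| = 24, so by Lagrange every subgroup order divides 24. Divisors: 1, 2, 3, 4, 6, 8, 12, 24.
Subgroups by order — order 1: 1; order 2: 3; order 3: 1; order 4: 3; order 6: 3; order 8: 1; order 12: 3; order 24: 1.
Total: 1 + 3 + 1 + 3 + 3 + 1 + 3 + 1 = 16.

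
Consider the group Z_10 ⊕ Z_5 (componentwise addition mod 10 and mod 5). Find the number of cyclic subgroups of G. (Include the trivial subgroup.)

14

A cyclic subgroup of order d is generated by each of its φ(d) elements of order d, so the cyclic subgroups of order d number (#elements of order d)/φ(d).
Cyclic subgroups by order — order 1: 1; order 2: 1; order 5: 6; order 10: 6.
Total: 14.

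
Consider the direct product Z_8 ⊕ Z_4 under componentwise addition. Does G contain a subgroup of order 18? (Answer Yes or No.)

No

18 does not divide |G| = 32, so by Lagrange no subgroup of order 18 exists.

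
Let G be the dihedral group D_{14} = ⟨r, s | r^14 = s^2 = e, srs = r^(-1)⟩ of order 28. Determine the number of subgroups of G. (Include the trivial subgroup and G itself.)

|G| = 28, so by Lagrange every subgroup order divides 28. Divisors: 1, 2, 4, 7, 14, 28.
Subgroups by order — order 1: 1; order 2: 15; order 4: 7; order 7: 1; order 14: 3; order 28: 1.
Total: 1 + 15 + 7 + 1 + 3 + 1 = 28.

28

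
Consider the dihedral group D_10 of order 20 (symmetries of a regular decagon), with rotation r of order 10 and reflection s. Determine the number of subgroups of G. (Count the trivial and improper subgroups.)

|G| = 20, so by Lagrange every subgroup order divides 20. Divisors: 1, 2, 4, 5, 10, 20.
Subgroups by order — order 1: 1; order 2: 11; order 4: 5; order 5: 1; order 10: 3; order 20: 1.
Total: 1 + 11 + 5 + 1 + 3 + 1 = 22.

22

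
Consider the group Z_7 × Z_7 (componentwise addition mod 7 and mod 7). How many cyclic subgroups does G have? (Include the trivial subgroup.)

9

Group the elements of G by the cyclic subgroup they generate; each cyclic subgroup of order d accounts for φ(d) elements.
Cyclic subgroups by order — order 1: 1; order 7: 8.
Total: 9.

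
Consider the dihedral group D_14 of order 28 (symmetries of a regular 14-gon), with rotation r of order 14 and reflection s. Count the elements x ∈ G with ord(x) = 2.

Enumerating element orders in G gives 15 elements of order 2.

15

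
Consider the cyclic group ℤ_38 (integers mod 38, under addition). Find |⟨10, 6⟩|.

|⟨10⟩| = 19 and |⟨6⟩| = 19, so |H| is a multiple of lcm(19, 19) = 19 and divides |G| = 38.
Closing under the operation: H = {0, 2, 4, 6, 8, 10, 12, 14, 16, 18, 20, 22, 24, 26, 28, 30, 32, 34, 36}, so |H| = 19.

19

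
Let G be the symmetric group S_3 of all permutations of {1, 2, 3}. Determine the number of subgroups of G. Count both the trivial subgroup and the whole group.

|G| = 6, so by Lagrange every subgroup order divides 6. Divisors: 1, 2, 3, 6.
Subgroups by order — order 1: 1; order 2: 3; order 3: 1; order 6: 1.
Total: 1 + 3 + 1 + 1 = 6.

6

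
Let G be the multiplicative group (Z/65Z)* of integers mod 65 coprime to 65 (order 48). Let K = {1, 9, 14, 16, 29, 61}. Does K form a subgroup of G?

Yes

|K| = 6 divides |G| = 48, consistent with Lagrange.
K contains the identity, every element's inverse is in K, and K is closed under ·: it is a subgroup.
In fact K = ⟨29⟩.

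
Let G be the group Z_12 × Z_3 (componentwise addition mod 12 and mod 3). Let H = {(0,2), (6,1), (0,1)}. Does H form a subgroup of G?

No

The identity (0,0) ∉ H, so H is not a subgroup.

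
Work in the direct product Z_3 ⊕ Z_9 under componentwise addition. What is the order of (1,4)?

The order of (1,4) in Z_3 × Z_9 is lcm(ord(1) in Z_3, ord(4) in Z_9).
ord(1) = 3 and ord(4) = 9, so |⟨(1,4)⟩| = lcm(3, 9) = 9.

9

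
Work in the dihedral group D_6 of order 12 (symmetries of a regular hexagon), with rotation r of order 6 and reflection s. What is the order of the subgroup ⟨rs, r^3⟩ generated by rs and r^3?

|⟨rs⟩| = 2 and |⟨r^3⟩| = 2, so |H| is a multiple of lcm(2, 2) = 2 and divides |G| = 12.
Closing under the operation: H = {e, r^3, rs, r^4s}, so |H| = 4.

4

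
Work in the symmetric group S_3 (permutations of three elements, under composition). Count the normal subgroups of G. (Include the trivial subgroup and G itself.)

3

G has 6 subgroups. Checking conjugation-invariance by order — order 1: 1/1 normal; order 2: 0/3 normal; order 3: 1/1 normal; order 6: 1/1 normal.
Total normal subgroups: 3.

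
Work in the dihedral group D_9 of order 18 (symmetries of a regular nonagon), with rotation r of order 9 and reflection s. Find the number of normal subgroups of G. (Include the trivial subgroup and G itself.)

4

G has 16 subgroups. Checking conjugation-invariance by order — order 1: 1/1 normal; order 2: 0/9 normal; order 3: 1/1 normal; order 6: 0/3 normal; order 9: 1/1 normal; order 18: 1/1 normal.
Total normal subgroups: 4.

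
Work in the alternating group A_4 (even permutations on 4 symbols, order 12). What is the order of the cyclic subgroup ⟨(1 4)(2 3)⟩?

Computing powers of (1 4)(2 3): the smallest k with ((1 4)(2 3))^k = e is k = 2.

2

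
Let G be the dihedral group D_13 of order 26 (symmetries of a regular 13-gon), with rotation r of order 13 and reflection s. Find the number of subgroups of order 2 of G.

|G| = 26 and 2 | 26, so subgroups of order 2 are possible by Lagrange.
The subgroups of order 2 are: {e, r^10s}; {e, r^11s}; {e, r^12s}; {e, r^2s}; … (13 in all).
So G has 13 subgroups of order 2.

13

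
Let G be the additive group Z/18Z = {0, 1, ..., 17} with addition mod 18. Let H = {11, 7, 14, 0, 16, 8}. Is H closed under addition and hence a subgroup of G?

16 ∈ H but its inverse 2 ∉ H, so H is not a subgroup.

No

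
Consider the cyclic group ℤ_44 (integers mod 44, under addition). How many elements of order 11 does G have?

10

In a cyclic group of order 44, the number of elements of order d (for d | 44) is φ(d).
φ(11) = 10.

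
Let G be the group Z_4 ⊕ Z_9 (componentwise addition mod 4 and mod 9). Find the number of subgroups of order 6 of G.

1

|G| = 36 and 6 | 36, so subgroups of order 6 are possible by Lagrange.
The subgroups of order 6 are: {(0,0), (0,3), (0,6), (2,0), (2,3), (2,6)}.
So G has 1 subgroup of order 6.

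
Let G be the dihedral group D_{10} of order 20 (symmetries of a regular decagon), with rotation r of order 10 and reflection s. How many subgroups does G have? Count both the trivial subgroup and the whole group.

22

|G| = 20, so by Lagrange every subgroup order divides 20. Divisors: 1, 2, 4, 5, 10, 20.
Subgroups by order — order 1: 1; order 2: 11; order 4: 5; order 5: 1; order 10: 3; order 20: 1.
Total: 1 + 11 + 5 + 1 + 3 + 1 = 22.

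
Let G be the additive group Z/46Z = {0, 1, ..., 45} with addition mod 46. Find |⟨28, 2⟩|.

|⟨28⟩| = 23 and |⟨2⟩| = 23, so |H| is a multiple of lcm(23, 23) = 23 and divides |G| = 46.
Closing under the operation: H = {0, 2, 4, 6, 8, 10, 12, 14, 16, 18, 20, 22, 24, 26, 28, 30, 32, 34, 36, 38, 40, 42, 44}, so |H| = 23.

23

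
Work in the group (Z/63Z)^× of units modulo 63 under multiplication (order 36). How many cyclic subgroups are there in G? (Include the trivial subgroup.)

20

A cyclic subgroup of order d is generated by each of its φ(d) elements of order d, so the cyclic subgroups of order d number (#elements of order d)/φ(d).
Cyclic subgroups by order — order 1: 1; order 2: 3; order 3: 4; order 6: 12.
Total: 20.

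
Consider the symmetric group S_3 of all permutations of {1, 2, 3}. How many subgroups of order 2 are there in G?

3

|G| = 6 and 2 | 6, so subgroups of order 2 are possible by Lagrange.
The subgroups of order 2 are: {e, (1 2)}; {e, (1 3)}; {e, (2 3)}.
So G has 3 subgroups of order 2.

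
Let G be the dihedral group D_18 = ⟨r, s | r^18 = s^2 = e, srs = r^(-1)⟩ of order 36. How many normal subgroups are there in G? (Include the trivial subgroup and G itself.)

G has 45 subgroups. Checking conjugation-invariance by order — order 1: 1/1 normal; order 2: 1/19 normal; order 3: 1/1 normal; order 4: 0/9 normal; order 6: 1/7 normal; order 9: 1/1 normal; order 12: 0/3 normal; order 18: 3/3 normal; order 36: 1/1 normal.
Total normal subgroups: 9.

9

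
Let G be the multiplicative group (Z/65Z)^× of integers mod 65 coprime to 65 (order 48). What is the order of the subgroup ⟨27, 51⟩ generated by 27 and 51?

8

|⟨27⟩| = 4 and |⟨51⟩| = 2, so |H| is a multiple of lcm(4, 2) = 4 and divides |G| = 48.
Closing under the operation: H = {1, 12, 14, 27, 38, 51, 53, 64}, so |H| = 8.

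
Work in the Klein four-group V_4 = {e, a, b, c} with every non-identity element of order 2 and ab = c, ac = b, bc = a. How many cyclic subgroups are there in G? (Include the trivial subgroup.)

Each element a generates a cyclic subgroup ⟨a⟩; distinct elements may generate the same one (a cyclic group of order d has φ(d) generators).
Cyclic subgroups by order — order 1: 1; order 2: 3.
Total: 4.

4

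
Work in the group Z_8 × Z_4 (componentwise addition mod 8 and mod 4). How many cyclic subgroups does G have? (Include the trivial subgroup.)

14

Group the elements of G by the cyclic subgroup they generate; each cyclic subgroup of order d accounts for φ(d) elements.
Cyclic subgroups by order — order 1: 1; order 2: 3; order 4: 6; order 8: 4.
Total: 14.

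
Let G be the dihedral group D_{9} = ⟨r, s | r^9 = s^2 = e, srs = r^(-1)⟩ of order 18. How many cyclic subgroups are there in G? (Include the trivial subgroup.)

A cyclic subgroup of order d is generated by each of its φ(d) elements of order d, so the cyclic subgroups of order d number (#elements of order d)/φ(d).
Cyclic subgroups by order — order 1: 1; order 2: 9; order 3: 1; order 9: 1.
Total: 12.

12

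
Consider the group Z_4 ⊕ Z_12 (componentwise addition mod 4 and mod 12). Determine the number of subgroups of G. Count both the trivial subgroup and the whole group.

|G| = 48, so by Lagrange every subgroup order divides 48. Divisors: 1, 2, 3, 4, 6, 8, 12, 16, 24, 48.
Subgroups by order — order 1: 1; order 2: 3; order 3: 1; order 4: 7; order 6: 3; order 8: 3; order 12: 7; order 16: 1; order 24: 3; order 48: 1.
Total: 1 + 3 + 1 + 7 + 3 + 3 + 7 + 1 + 3 + 1 = 30.

30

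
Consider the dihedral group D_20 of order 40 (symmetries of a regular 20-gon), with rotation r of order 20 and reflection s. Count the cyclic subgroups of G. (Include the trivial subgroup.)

Each element a generates a cyclic subgroup ⟨a⟩; distinct elements may generate the same one (a cyclic group of order d has φ(d) generators).
Cyclic subgroups by order — order 1: 1; order 2: 21; order 4: 1; order 5: 1; order 10: 1; order 20: 1.
Total: 26.

26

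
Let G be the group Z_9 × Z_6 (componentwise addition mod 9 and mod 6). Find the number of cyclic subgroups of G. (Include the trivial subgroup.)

16

Group the elements of G by the cyclic subgroup they generate; each cyclic subgroup of order d accounts for φ(d) elements.
Cyclic subgroups by order — order 1: 1; order 2: 1; order 3: 4; order 6: 4; order 9: 3; order 18: 3.
Total: 16.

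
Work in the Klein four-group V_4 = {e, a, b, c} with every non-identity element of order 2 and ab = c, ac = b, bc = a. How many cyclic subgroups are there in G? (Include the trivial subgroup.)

4

Each element a generates a cyclic subgroup ⟨a⟩; distinct elements may generate the same one (a cyclic group of order d has φ(d) generators).
Cyclic subgroups by order — order 1: 1; order 2: 3.
Total: 4.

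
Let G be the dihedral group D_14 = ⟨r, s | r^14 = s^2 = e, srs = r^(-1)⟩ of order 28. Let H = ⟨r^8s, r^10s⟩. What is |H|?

14

|⟨r^8s⟩| = 2 and |⟨r^10s⟩| = 2, so |H| is a multiple of lcm(2, 2) = 2 and divides |G| = 28.
Closing under the operation: H = {e, r^2, r^4, r^6, r^8, r^10, r^12, s, r^2s, r^4s, r^6s, r^8s, r^10s, r^12s}, so |H| = 14.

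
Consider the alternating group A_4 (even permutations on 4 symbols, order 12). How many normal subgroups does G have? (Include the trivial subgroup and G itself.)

3

G has 10 subgroups. Checking conjugation-invariance by order — order 1: 1/1 normal; order 2: 0/3 normal; order 3: 0/4 normal; order 4: 1/1 normal; order 12: 1/1 normal.
Total normal subgroups: 3.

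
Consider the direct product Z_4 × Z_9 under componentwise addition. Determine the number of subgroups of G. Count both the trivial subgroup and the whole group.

9

|G| = 36, so by Lagrange every subgroup order divides 36. Divisors: 1, 2, 3, 4, 6, 9, 12, 18, 36.
Subgroups by order — order 1: 1; order 2: 1; order 3: 1; order 4: 1; order 6: 1; order 9: 1; order 12: 1; order 18: 1; order 36: 1.
Total: 1 + 1 + 1 + 1 + 1 + 1 + 1 + 1 + 1 = 9.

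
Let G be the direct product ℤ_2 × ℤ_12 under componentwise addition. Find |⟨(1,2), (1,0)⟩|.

12

|⟨(1,2)⟩| = 6 and |⟨(1,0)⟩| = 2, so |H| is a multiple of lcm(6, 2) = 6 and divides |G| = 24.
Closing under the operation: H = {(0,0), (0,2), (0,4), (0,6), (0,8), (0,10), (1,0), (1,2), (1,4), (1,6), (1,8), (1,10)}, so |H| = 12.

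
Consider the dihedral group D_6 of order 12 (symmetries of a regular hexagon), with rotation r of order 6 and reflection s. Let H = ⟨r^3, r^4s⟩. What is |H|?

4

|⟨r^3⟩| = 2 and |⟨r^4s⟩| = 2, so |H| is a multiple of lcm(2, 2) = 2 and divides |G| = 12.
Closing under the operation: H = {e, r^3, rs, r^4s}, so |H| = 4.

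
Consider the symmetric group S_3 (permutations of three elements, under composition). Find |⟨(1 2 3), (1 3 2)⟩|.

3

|⟨(1 2 3)⟩| = 3 and |⟨(1 3 2)⟩| = 3, so |H| is a multiple of lcm(3, 3) = 3 and divides |G| = 6.
Closing under the operation: H = {e, (1 2 3), (1 3 2)}, so |H| = 3.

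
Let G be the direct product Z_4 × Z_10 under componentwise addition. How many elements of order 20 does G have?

16

An element (a,b) has order lcm(ord(a), ord(b)); count pairs with lcm equal to 20.
Enumerating gives 16 such elements.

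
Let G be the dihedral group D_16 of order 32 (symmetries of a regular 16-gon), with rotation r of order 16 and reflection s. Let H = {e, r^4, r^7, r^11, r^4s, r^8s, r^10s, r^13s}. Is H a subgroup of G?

No

r^4 ∈ H but its inverse r^12 ∉ H, so H is not a subgroup.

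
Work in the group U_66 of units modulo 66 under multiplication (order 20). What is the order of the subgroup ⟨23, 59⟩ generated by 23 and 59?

10

|⟨23⟩| = 2 and |⟨59⟩| = 10, so |H| is a multiple of lcm(2, 10) = 10 and divides |G| = 20.
Closing under the operation: H = {1, 5, 23, 25, 31, 37, 47, 49, 53, 59}, so |H| = 10.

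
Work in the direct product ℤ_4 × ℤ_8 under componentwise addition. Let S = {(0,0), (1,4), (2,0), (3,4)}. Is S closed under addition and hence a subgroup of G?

|S| = 4 divides |G| = 32, consistent with Lagrange.
S contains the identity, every element's inverse is in S, and S is closed under +: it is a subgroup.
In fact S = ⟨(3,4)⟩.

Yes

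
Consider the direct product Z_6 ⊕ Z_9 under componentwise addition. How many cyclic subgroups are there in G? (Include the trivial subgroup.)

16

Group the elements of G by the cyclic subgroup they generate; each cyclic subgroup of order d accounts for φ(d) elements.
Cyclic subgroups by order — order 1: 1; order 2: 1; order 3: 4; order 6: 4; order 9: 3; order 18: 3.
Total: 16.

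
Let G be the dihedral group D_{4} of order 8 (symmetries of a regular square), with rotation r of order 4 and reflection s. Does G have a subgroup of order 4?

Yes

4 | 8. A subgroup of order 4 is {e, r, r^2, r^3}.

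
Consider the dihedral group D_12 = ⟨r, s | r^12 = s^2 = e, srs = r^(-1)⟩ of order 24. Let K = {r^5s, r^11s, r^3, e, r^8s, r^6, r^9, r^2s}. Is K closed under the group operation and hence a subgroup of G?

|K| = 8 divides |G| = 24, consistent with Lagrange.
K contains the identity, every element's inverse is in K, and K is closed under ·: it is a subgroup.

Yes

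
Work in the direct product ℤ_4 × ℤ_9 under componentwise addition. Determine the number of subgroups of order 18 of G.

1

|G| = 36 and 18 | 36, so subgroups of order 18 are possible by Lagrange.
The subgroups of order 18 are: {(0,0), (0,1), (0,2), (0,3), (0,4), (0,5), (0,6), (0,7), (0,8), (2,0), (2,1), (2,2), (2,3), (2,4), (2,5), (2,6), (2,7), (2,8)}.
So G has 1 subgroup of order 18.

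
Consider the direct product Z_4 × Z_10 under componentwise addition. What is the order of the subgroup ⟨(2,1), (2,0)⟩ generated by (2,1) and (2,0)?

20

|⟨(2,1)⟩| = 10 and |⟨(2,0)⟩| = 2, so |H| is a multiple of lcm(10, 2) = 10 and divides |G| = 40.
Closing under the operation: H = {(0,0), (0,1), (0,2), (0,3), (0,4), (0,5), (0,6), (0,7), (0,8), (0,9), (2,0), (2,1), (2,2), (2,3), (2,4), (2,5), (2,6), (2,7), (2,8), (2,9)}, so |H| = 20.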